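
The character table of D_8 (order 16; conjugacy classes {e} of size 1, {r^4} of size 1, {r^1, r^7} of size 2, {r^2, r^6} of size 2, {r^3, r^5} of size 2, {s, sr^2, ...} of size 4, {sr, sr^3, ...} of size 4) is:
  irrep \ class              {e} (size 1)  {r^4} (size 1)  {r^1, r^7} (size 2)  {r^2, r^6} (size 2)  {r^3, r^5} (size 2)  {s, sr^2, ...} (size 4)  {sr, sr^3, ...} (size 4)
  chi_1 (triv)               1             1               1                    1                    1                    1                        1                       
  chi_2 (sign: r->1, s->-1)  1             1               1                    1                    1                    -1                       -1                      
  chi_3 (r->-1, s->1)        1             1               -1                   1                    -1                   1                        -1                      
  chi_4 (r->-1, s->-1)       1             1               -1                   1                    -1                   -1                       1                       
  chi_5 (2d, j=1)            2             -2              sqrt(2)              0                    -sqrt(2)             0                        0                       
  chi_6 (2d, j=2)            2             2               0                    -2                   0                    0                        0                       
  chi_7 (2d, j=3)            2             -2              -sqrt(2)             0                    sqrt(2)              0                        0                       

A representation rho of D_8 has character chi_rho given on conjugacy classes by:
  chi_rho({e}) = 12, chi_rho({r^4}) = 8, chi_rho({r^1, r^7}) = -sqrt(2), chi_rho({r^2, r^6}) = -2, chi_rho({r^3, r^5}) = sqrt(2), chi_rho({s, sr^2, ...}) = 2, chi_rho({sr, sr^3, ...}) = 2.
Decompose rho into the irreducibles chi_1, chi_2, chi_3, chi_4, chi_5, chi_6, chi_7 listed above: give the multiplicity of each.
Multiplicities: chi_1: 2, chi_2: 0, chi_3: 1, chi_4: 1, chi_5: 0, chi_6: 3, chi_7: 1.

Use <chi_rho, chi> = (1/|G|) sum_C |C| * chi_rho(C) * conj(chi(C)) with |G| = 16 for each irreducible chi in the table:
  <chi_rho, chi_1> = (1/16)[1*(12)*conj(1) + 1*(8)*conj(1) + 2*(-sqrt(2))*conj(1) + 2*(-2)*conj(1) + 2*(sqrt(2))*conj(1) + 4*(2)*conj(1) + 4*(2)*conj(1)]
      = (1/16)[(12) + (8) + (-2*sqrt(2)) + (-4) + (2*sqrt(2)) + (8) + (8)] = 32/16 = 2
  <chi_rho, chi_2> = (1/16)[1*(12)*conj(1) + 1*(8)*conj(1) + 2*(-sqrt(2))*conj(1) + 2*(-2)*conj(1) + 2*(sqrt(2))*conj(1) + 4*(2)*conj(-1) + 4*(2)*conj(-1)]
      = (1/16)[(12) + (8) + (-2*sqrt(2)) + (-4) + (2*sqrt(2)) + (-8) + (-8)] = 0/16 = 0
  <chi_rho, chi_3> = (1/16)[1*(12)*conj(1) + 1*(8)*conj(1) + 2*(-sqrt(2))*conj(-1) + 2*(-2)*conj(1) + 2*(sqrt(2))*conj(-1) + 4*(2)*conj(1) + 4*(2)*conj(-1)]
      = (1/16)[(12) + (8) + (2*sqrt(2)) + (-4) + (-2*sqrt(2)) + (8) + (-8)] = 16/16 = 1
  <chi_rho, chi_4> = (1/16)[1*(12)*conj(1) + 1*(8)*conj(1) + 2*(-sqrt(2))*conj(-1) + 2*(-2)*conj(1) + 2*(sqrt(2))*conj(-1) + 4*(2)*conj(-1) + 4*(2)*conj(1)]
      = (1/16)[(12) + (8) + (2*sqrt(2)) + (-4) + (-2*sqrt(2)) + (-8) + (8)] = 16/16 = 1
  <chi_rho, chi_5> = (1/16)[1*(12)*conj(2) + 1*(8)*conj(-2) + 2*(-sqrt(2))*conj(sqrt(2)) + 2*(-2)*conj(0) + 2*(sqrt(2))*conj(-sqrt(2)) + 4*(2)*conj(0) + 4*(2)*conj(0)]
      = (1/16)[(24) + (-16) + (-4) + (0) + (-4) + (0) + (0)] = 0/16 = 0
  <chi_rho, chi_6> = (1/16)[1*(12)*conj(2) + 1*(8)*conj(2) + 2*(-sqrt(2))*conj(0) + 2*(-2)*conj(-2) + 2*(sqrt(2))*conj(0) + 4*(2)*conj(0) + 4*(2)*conj(0)]
      = (1/16)[(24) + (16) + (0) + (8) + (0) + (0) + (0)] = 48/16 = 3
  <chi_rho, chi_7> = (1/16)[1*(12)*conj(2) + 1*(8)*conj(-2) + 2*(-sqrt(2))*conj(-sqrt(2)) + 2*(-2)*conj(0) + 2*(sqrt(2))*conj(sqrt(2)) + 4*(2)*conj(0) + 4*(2)*conj(0)]
      = (1/16)[(24) + (-16) + (4) + (0) + (4) + (0) + (0)] = 16/16 = 1
Dimension check: dim(rho) = sum (mult * dim) = 2*1 + 0*1 + 1*1 + 1*1 + 0*2 + 3*2 + 1*2 = 12 = chi_rho(e) = 12.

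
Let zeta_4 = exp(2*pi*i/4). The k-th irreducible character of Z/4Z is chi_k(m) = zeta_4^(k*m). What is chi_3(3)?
chi_3(3) = zeta_4^9 = I

Explanation: chi_3(3) = zeta_4^(3*3) = zeta_4^9. Since zeta_4^4 = 1, this equals zeta_4^1 = exp(2*pi*i*1/4) = I.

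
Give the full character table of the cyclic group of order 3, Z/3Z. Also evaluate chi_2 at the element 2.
Character table of Z/3Z (irreps indexed chi_0,...,chi_2 with chi_k(m) = zeta_3^(k*m), zeta_3 = exp(2*pi*i/3)):
  irrep \ class  {0} (size 1)  {1} (size 1)    {2} (size 1)  
  chi_0          1             1               1             
  chi_1          1             exp(2*I*pi/3)   exp(-2*I*pi/3)
  chi_2          1             exp(-2*I*pi/3)  exp(2*I*pi/3) 

Spot check: chi_2(2) = zeta_3^(2*2) = zeta_3^4 = exp(2*I*pi/3).

Reasoning: Z/3Z is abelian, so all 3 irreducible complex representations are 1-dimensional. They are given by chi_k(m) = zeta_3^(k*m) for k = 0,...,2. Row orthogonality: sum_m chi_k(m) conj(chi_l(m)) = 3 * [k = l].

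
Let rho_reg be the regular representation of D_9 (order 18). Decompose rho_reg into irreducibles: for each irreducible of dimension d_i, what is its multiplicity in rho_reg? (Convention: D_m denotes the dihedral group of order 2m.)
Each irreducible V_i of dimension d_i appears with multiplicity d_i, i.e. rho_reg = (direct sum over all irreducibles V_i) d_i V_i. The irreducible dimensions for D_9 are 1, 1, 2, 2, 2, 2: 2 irreducibles of dimension 1, each with multiplicity 1; 4 irreducibles of dimension 2, each with multiplicity 2. Total dimension 2*1*1 + 4*2*2 = 18 = |G|.

Derivation: General theorem: in the regular representation of a finite group G, each irreducible appears with multiplicity equal to its dimension. Check: dim(rho_reg) = sum d_i^2 = 1 + 1 + 4 + 4 + 4 + 4 = 18 = |G|.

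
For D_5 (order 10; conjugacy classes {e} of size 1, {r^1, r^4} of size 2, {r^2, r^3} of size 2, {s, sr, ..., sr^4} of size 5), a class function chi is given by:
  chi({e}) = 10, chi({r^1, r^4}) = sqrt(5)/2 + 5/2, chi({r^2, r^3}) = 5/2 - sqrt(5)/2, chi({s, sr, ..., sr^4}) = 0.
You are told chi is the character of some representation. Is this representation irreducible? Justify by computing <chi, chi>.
Not irreducible (reducible): <chi, chi> = 13 > 1.

Explanation: <chi, chi> = (1/|G|) sum_C |C| * |chi(C)|^2 = (1/10)[1*|10|^2 + 2*|sqrt(5)/2 + 5/2|^2 + 2*|5/2 - sqrt(5)/2|^2 + 5*|0|^2]
  = (1/10)[(100) + (5*sqrt(5) + 15) + (15 - 5*sqrt(5)) + (0)] = 130/10 = 13.
A character is irreducible iff <chi, chi> = 1, so this representation is reducible.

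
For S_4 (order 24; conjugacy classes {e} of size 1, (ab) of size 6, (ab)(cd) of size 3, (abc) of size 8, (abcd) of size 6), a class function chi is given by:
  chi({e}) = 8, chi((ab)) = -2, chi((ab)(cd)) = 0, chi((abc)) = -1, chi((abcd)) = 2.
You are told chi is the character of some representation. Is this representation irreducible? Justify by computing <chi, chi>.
Not irreducible (reducible): <chi, chi> = 5 > 1.

Argument: <chi, chi> = (1/|G|) sum_C |C| * |chi(C)|^2 = (1/24)[1*|8|^2 + 6*|-2|^2 + 3*|0|^2 + 8*|-1|^2 + 6*|2|^2]
  = (1/24)[(64) + (24) + (0) + (8) + (24)] = 120/24 = 5.
A character is irreducible iff <chi, chi> = 1, so this representation is reducible.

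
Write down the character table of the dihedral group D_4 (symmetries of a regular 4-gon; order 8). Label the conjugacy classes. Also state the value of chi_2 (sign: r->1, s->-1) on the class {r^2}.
Conjugacy classes: {e} of size 1, {r^2} of size 1, {r^1, r^3} of size 2, {s, sr^2, ...} of size 2, {sr, sr^3, ...} of size 2.
Character table:
  irrep \ class              {e} (size 1)  {r^2} (size 1)  {r^1, r^3} (size 2)  {s, sr^2, ...} (size 2)  {sr, sr^3, ...} (size 2)
  chi_1 (triv)               1             1               1                    1                        1                       
  chi_2 (sign: r->1, s->-1)  1             1               1                    -1                       -1                      
  chi_3 (r->-1, s->1)        1             1               -1                   1                        -1                      
  chi_4 (r->-1, s->-1)       1             1               -1                   -1                       1                       
  chi_5 (2d, j=1)            2             -2              0                    0                        0                       

Spot check: chi_2 (sign: r->1, s->-1) on {r^2} = 1.

Why: D_4 has order 2*4 = 8 with 5 conjugacy classes, hence 5 irreducibles. Sum of squared dims 1 + 1 + 1 + 1 + 4 = 8 = |G|. Linear characters come from the abelianisation; the 2-dimensional irreps have character r^k -> 2*cos(2*pi*j*k/4), reflections -> 0.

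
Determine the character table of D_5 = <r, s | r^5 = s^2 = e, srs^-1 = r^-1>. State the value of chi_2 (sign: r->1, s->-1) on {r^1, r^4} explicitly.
Conjugacy classes: {e} of size 1, {r^1, r^4} of size 2, {r^2, r^3} of size 2, {s, sr, ..., sr^4} of size 5.
Character table:
  irrep \ class              {e} (size 1)  {r^1, r^4} (size 2)  {r^2, r^3} (size 2)  {s, sr, ..., sr^4} (size 5)
  chi_1 (triv)               1             1                    1                    1                          
  chi_2 (sign: r->1, s->-1)  1             1                    1                    -1                         
  chi_3 (2d, j=1)            2             -1/2 + sqrt(5)/2     -sqrt(5)/2 - 1/2     0                          
  chi_4 (2d, j=2)            2             -sqrt(5)/2 - 1/2     -1/2 + sqrt(5)/2     0                          

Spot check: chi_2 (sign: r->1, s->-1) on {r^1, r^4} = 1.

Reasoning: D_5 has order 2*5 = 10 with 4 conjugacy classes, hence 4 irreducibles. Sum of squared dims 1 + 1 + 4 + 4 = 10 = |G|. Linear characters come from the abelianisation; the 2-dimensional irreps have character r^k -> 2*cos(2*pi*j*k/5), reflections -> 0.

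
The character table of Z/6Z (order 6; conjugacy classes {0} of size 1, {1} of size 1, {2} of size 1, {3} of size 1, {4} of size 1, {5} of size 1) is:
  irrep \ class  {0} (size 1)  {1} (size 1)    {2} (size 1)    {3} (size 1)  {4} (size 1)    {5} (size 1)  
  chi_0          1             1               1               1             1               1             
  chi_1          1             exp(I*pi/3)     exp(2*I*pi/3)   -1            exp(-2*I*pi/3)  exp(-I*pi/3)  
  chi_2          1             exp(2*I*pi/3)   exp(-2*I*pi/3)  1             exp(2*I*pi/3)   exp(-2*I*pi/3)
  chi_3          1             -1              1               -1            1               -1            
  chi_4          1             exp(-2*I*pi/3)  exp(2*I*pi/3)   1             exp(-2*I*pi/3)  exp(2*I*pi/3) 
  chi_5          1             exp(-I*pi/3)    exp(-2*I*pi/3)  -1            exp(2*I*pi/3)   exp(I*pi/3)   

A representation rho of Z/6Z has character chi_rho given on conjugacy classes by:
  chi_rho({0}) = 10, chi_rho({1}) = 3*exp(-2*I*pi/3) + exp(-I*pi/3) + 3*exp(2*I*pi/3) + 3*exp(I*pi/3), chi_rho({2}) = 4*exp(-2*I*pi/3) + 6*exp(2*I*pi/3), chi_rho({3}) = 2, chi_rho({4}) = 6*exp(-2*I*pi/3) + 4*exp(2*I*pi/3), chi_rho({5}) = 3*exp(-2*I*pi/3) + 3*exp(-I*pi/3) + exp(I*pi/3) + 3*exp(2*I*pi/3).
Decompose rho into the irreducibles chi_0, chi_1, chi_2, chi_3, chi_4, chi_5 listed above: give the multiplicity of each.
Multiplicities: chi_0: 0, chi_1: 3, chi_2: 3, chi_3: 0, chi_4: 3, chi_5: 1.

Reasoning: Use <chi_rho, chi> = (1/|G|) sum_C |C| * chi_rho(C) * conj(chi(C)) with |G| = 6 for each irreducible chi in the table:
  <chi_rho, chi_0> = (1/6)[1*(10)*conj(1) + 1*(3*exp(-2*I*pi/3) + exp(-I*pi/3) + 3*exp(2*I*pi/3) + 3*exp(I*pi/3))*conj(1) + 1*(4*exp(-2*I*pi/3) + 6*exp(2*I*pi/3))*conj(1) + 1*(2)*conj(1) + 1*(6*exp(-2*I*pi/3) + 4*exp(2*I*pi/3))*conj(1) + 1*(3*exp(-2*I*pi/3) + 3*exp(-I*pi/3) + exp(I*pi/3) + 3*exp(2*I*pi/3))*conj(1)]
      = (1/6)[(10) + (3*exp(-2*I*pi/3) + exp(-I*pi/3) + 3*exp(2*I*pi/3) + 3*exp(I*pi/3)) + (4*exp(-2*I*pi/3) + 6*exp(2*I*pi/3)) + (2) + (6*exp(-2*I*pi/3) + 4*exp(2*I*pi/3)) + (3*exp(-2*I*pi/3) + 3*exp(-I*pi/3) + exp(I*pi/3) + 3*exp(2*I*pi/3))] = 0/6 = 0
  <chi_rho, chi_1> = (1/6)[1*(10)*conj(1) + 1*(3*exp(-2*I*pi/3) + exp(-I*pi/3) + 3*exp(2*I*pi/3) + 3*exp(I*pi/3))*conj(exp(I*pi/3)) + 1*(4*exp(-2*I*pi/3) + 6*exp(2*I*pi/3))*conj(exp(2*I*pi/3)) + 1*(2)*conj(-1) + 1*(6*exp(-2*I*pi/3) + 4*exp(2*I*pi/3))*conj(exp(-2*I*pi/3)) + 1*(3*exp(-2*I*pi/3) + 3*exp(-I*pi/3) + exp(I*pi/3) + 3*exp(2*I*pi/3))*conj(exp(-I*pi/3))]
      = (1/6)[(10) + (exp(-2*I*pi/3) + 3*exp(I*pi/3)) + (6 + 4*exp(2*I*pi/3)) + (-2) + (6 + 4*exp(-2*I*pi/3)) + (3*exp(-I*pi/3) + exp(2*I*pi/3))] = 18/6 = 3
  <chi_rho, chi_2> = (1/6)[1*(10)*conj(1) + 1*(3*exp(-2*I*pi/3) + exp(-I*pi/3) + 3*exp(2*I*pi/3) + 3*exp(I*pi/3))*conj(exp(2*I*pi/3)) + 1*(4*exp(-2*I*pi/3) + 6*exp(2*I*pi/3))*conj(exp(-2*I*pi/3)) + 1*(2)*conj(1) + 1*(6*exp(-2*I*pi/3) + 4*exp(2*I*pi/3))*conj(exp(2*I*pi/3)) + 1*(3*exp(-2*I*pi/3) + 3*exp(-I*pi/3) + exp(I*pi/3) + 3*exp(2*I*pi/3))*conj(exp(-2*I*pi/3))]
      = (1/6)[(10) + (2) + (4 + 6*exp(-2*I*pi/3)) + (2) + (4 + 6*exp(2*I*pi/3)) + (2)] = 18/6 = 3
  <chi_rho, chi_3> = (1/6)[1*(10)*conj(1) + 1*(3*exp(-2*I*pi/3) + exp(-I*pi/3) + 3*exp(2*I*pi/3) + 3*exp(I*pi/3))*conj(-1) + 1*(4*exp(-2*I*pi/3) + 6*exp(2*I*pi/3))*conj(1) + 1*(2)*conj(-1) + 1*(6*exp(-2*I*pi/3) + 4*exp(2*I*pi/3))*conj(1) + 1*(3*exp(-2*I*pi/3) + 3*exp(-I*pi/3) + exp(I*pi/3) + 3*exp(2*I*pi/3))*conj(-1)]
      = (1/6)[(10) + (-3*exp(I*pi/3) - 3*exp(2*I*pi/3) - exp(-I*pi/3) - 3*exp(-2*I*pi/3)) + (4*exp(-2*I*pi/3) + 6*exp(2*I*pi/3)) + (-2) + (6*exp(-2*I*pi/3) + 4*exp(2*I*pi/3)) + (-3*exp(2*I*pi/3) - exp(I*pi/3) - 3*exp(-I*pi/3) - 3*exp(-2*I*pi/3))] = 0/6 = 0
  <chi_rho, chi_4> = (1/6)[1*(10)*conj(1) + 1*(3*exp(-2*I*pi/3) + exp(-I*pi/3) + 3*exp(2*I*pi/3) + 3*exp(I*pi/3))*conj(exp(-2*I*pi/3)) + 1*(4*exp(-2*I*pi/3) + 6*exp(2*I*pi/3))*conj(exp(2*I*pi/3)) + 1*(2)*conj(1) + 1*(6*exp(-2*I*pi/3) + 4*exp(2*I*pi/3))*conj(exp(-2*I*pi/3)) + 1*(3*exp(-2*I*pi/3) + 3*exp(-I*pi/3) + exp(I*pi/3) + 3*exp(2*I*pi/3))*conj(exp(2*I*pi/3))]
      = (1/6)[(10) + (3*exp(-2*I*pi/3) + exp(I*pi/3)) + (6 + 4*exp(2*I*pi/3)) + (2) + (6 + 4*exp(-2*I*pi/3)) + (exp(-I*pi/3) + 3*exp(2*I*pi/3))] = 18/6 = 3
  <chi_rho, chi_5> = (1/6)[1*(10)*conj(1) + 1*(3*exp(-2*I*pi/3) + exp(-I*pi/3) + 3*exp(2*I*pi/3) + 3*exp(I*pi/3))*conj(exp(-I*pi/3)) + 1*(4*exp(-2*I*pi/3) + 6*exp(2*I*pi/3))*conj(exp(-2*I*pi/3)) + 1*(2)*conj(-1) + 1*(6*exp(-2*I*pi/3) + 4*exp(2*I*pi/3))*conj(exp(2*I*pi/3)) + 1*(3*exp(-2*I*pi/3) + 3*exp(-I*pi/3) + exp(I*pi/3) + 3*exp(2*I*pi/3))*conj(exp(I*pi/3))]
      = (1/6)[(10) + (-2) + (4 + 6*exp(-2*I*pi/3)) + (-2) + (4 + 6*exp(2*I*pi/3)) + (-2)] = 6/6 = 1
(Exp terms are combined using exp(i*s)*conj(exp(i*t)) = exp(i*(s-t)), and sums of them are collapsed using the identity that for every m > 1 the m distinct m-th roots of unity sum to 0, e.g. 1 + exp(2*I*pi/3) + exp(-2*I*pi/3) = 0.)
Dimension check: dim(rho) = sum (mult * dim) = 0*1 + 3*1 + 3*1 + 0*1 + 3*1 + 1*1 = 10 = chi_rho(e) = 10.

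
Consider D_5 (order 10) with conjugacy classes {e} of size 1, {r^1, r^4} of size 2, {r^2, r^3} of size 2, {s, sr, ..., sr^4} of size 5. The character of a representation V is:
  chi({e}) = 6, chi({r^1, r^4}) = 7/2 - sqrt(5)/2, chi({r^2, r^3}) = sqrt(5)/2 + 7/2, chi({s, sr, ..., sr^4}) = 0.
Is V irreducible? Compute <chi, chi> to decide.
Not irreducible (reducible): <chi, chi> = 9 > 1.

Working: <chi, chi> = (1/|G|) sum_C |C| * |chi(C)|^2 = (1/10)[1*|6|^2 + 2*|7/2 - sqrt(5)/2|^2 + 2*|sqrt(5)/2 + 7/2|^2 + 5*|0|^2]
  = (1/10)[(36) + (27 - 7*sqrt(5)) + (7*sqrt(5) + 27) + (0)] = 90/10 = 9.
A character is irreducible iff <chi, chi> = 1, so this representation is reducible.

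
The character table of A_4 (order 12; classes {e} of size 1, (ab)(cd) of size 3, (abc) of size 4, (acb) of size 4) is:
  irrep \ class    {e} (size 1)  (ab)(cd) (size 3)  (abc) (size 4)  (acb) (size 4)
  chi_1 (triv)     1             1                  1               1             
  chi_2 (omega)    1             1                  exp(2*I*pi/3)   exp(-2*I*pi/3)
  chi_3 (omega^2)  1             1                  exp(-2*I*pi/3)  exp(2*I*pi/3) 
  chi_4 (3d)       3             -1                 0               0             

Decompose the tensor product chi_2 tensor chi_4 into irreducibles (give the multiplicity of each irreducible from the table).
chi_2 tensor chi_4 = chi_4 (all other irreducibles have multiplicity 0).

Details: The character of a tensor product is the pointwise product (chi_2 * chi_4)(C) = chi_2(C) * chi_4(C):
  {e}: (1)*(3), (ab)(cd): (1)*(-1), (abc): (exp(2*I*pi/3))*(0), (acb): (exp(-2*I*pi/3))*(0)
so (chi_2 * chi_4) takes values
  {e} -> 3, (ab)(cd) -> -1, (abc) -> 0, (acb) -> 0.
Now take the inner product of this character with each irreducible chi from the table, <chi_2*chi_4, chi> = (1/12) sum_C |C| (chi_2*chi_4)(C) conj(chi(C)):
  <chi_2*chi_4, chi_1> = (1/12)[1*(3)*conj(1) + 3*(-1)*conj(1) + 4*(0)*conj(1) + 4*(0)*conj(1)]
      = (1/12)[(3) + (-3) + (0) + (0)] = 0/12 = 0
  <chi_2*chi_4, chi_2> = (1/12)[1*(3)*conj(1) + 3*(-1)*conj(1) + 4*(0)*conj(exp(2*I*pi/3)) + 4*(0)*conj(exp(-2*I*pi/3))]
      = (1/12)[(3) + (-3) + (0) + (0)] = 0/12 = 0
  <chi_2*chi_4, chi_3> = (1/12)[1*(3)*conj(1) + 3*(-1)*conj(1) + 4*(0)*conj(exp(-2*I*pi/3)) + 4*(0)*conj(exp(2*I*pi/3))]
      = (1/12)[(3) + (-3) + (0) + (0)] = 0/12 = 0
  <chi_2*chi_4, chi_4> = (1/12)[1*(3)*conj(3) + 3*(-1)*conj(-1) + 4*(0)*conj(0) + 4*(0)*conj(0)]
      = (1/12)[(9) + (3) + (0) + (0)] = 12/12 = 1
(Exp terms are combined using exp(i*s)*conj(exp(i*t)) = exp(i*(s-t)), and sums of them are collapsed using the identity that for every m > 1 the m distinct m-th roots of unity sum to 0, e.g. 1 + exp(2*I*pi/3) + exp(-2*I*pi/3) = 0.)
Hence the multiplicities are chi_4: 1. Dimension check: dim(chi_2)*dim(chi_4) = 1*3 = 3 and sum (mult * dim) = 1*3 = 3.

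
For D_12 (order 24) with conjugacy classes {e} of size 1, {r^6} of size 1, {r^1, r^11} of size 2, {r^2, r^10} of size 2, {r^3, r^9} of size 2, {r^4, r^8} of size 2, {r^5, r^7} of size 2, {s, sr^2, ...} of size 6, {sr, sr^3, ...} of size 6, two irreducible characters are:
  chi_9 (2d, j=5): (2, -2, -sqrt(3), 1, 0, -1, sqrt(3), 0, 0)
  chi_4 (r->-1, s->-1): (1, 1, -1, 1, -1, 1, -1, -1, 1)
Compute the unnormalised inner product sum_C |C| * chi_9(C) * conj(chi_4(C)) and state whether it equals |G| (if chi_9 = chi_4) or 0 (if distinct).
Sum = 0; so <chi_9, chi_4> = 0 (distinct irreducibles are orthogonal).

Proof sketch: Compute term by term over conjugacy classes (|C| * chi_9(C) * conj(chi_4(C))):
  1*(2)*conj(1) + 1*(-2)*conj(1) + 2*(-sqrt(3))*conj(-1) + 2*(1)*conj(1) + 2*(0)*conj(-1) + 2*(-1)*conj(1) + 2*(sqrt(3))*conj(-1) + 6*(0)*conj(-1) + 6*(0)*conj(1)
  = (2) + (-2) + (2*sqrt(3)) + (2) + (0) + (-2) + (-2*sqrt(3)) + (0) + (0)
  = 0.
Dividing by |G| = 24 gives 0/24 = 0, matching the row-orthogonality relation <chi_9, chi_4> = [chi_9 = chi_4].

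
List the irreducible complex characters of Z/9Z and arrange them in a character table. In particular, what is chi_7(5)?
Character table of Z/9Z (irreps indexed chi_0,...,chi_8 with chi_k(m) = zeta_9^(k*m), zeta_9 = exp(2*pi*i/9)):
  irrep \ class  {0} (size 1)  {1} (size 1)    {2} (size 1)    {3} (size 1)    {4} (size 1)    {5} (size 1)    {6} (size 1)    {7} (size 1)    {8} (size 1)  
  chi_0          1             1               1               1               1               1               1               1               1             
  chi_1          1             exp(2*I*pi/9)   exp(4*I*pi/9)   exp(2*I*pi/3)   exp(8*I*pi/9)   exp(-8*I*pi/9)  exp(-2*I*pi/3)  exp(-4*I*pi/9)  exp(-2*I*pi/9)
  chi_2          1             exp(4*I*pi/9)   exp(8*I*pi/9)   exp(-2*I*pi/3)  exp(-2*I*pi/9)  exp(2*I*pi/9)   exp(2*I*pi/3)   exp(-8*I*pi/9)  exp(-4*I*pi/9)
  chi_3          1             exp(2*I*pi/3)   exp(-2*I*pi/3)  1               exp(2*I*pi/3)   exp(-2*I*pi/3)  1               exp(2*I*pi/3)   exp(-2*I*pi/3)
  chi_4          1             exp(8*I*pi/9)   exp(-2*I*pi/9)  exp(2*I*pi/3)   exp(-4*I*pi/9)  exp(4*I*pi/9)   exp(-2*I*pi/3)  exp(2*I*pi/9)   exp(-8*I*pi/9)
  chi_5          1             exp(-8*I*pi/9)  exp(2*I*pi/9)   exp(-2*I*pi/3)  exp(4*I*pi/9)   exp(-4*I*pi/9)  exp(2*I*pi/3)   exp(-2*I*pi/9)  exp(8*I*pi/9) 
  chi_6          1             exp(-2*I*pi/3)  exp(2*I*pi/3)   1               exp(-2*I*pi/3)  exp(2*I*pi/3)   1               exp(-2*I*pi/3)  exp(2*I*pi/3) 
  chi_7          1             exp(-4*I*pi/9)  exp(-8*I*pi/9)  exp(2*I*pi/3)   exp(2*I*pi/9)   exp(-2*I*pi/9)  exp(-2*I*pi/3)  exp(8*I*pi/9)   exp(4*I*pi/9) 
  chi_8          1             exp(-2*I*pi/9)  exp(-4*I*pi/9)  exp(-2*I*pi/3)  exp(-8*I*pi/9)  exp(8*I*pi/9)   exp(2*I*pi/3)   exp(4*I*pi/9)   exp(2*I*pi/9) 

Spot check: chi_7(5) = zeta_9^(7*5) = zeta_9^35 = exp(-2*I*pi/9).

Argument: Z/9Z is abelian, so all 9 irreducible complex representations are 1-dimensional. They are given by chi_k(m) = zeta_9^(k*m) for k = 0,...,8. Row orthogonality: sum_m chi_k(m) conj(chi_l(m)) = 9 * [k = l].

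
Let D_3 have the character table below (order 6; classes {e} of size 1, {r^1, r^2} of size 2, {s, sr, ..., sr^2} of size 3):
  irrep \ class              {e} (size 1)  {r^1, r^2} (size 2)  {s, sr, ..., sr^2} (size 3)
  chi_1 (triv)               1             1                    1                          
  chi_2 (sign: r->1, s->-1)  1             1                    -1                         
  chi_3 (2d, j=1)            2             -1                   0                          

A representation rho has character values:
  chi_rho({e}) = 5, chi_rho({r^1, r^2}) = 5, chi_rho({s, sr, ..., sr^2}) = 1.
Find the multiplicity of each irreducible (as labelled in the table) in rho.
Multiplicities: chi_1: 3, chi_2: 2, chi_3: 0.

Why: Use <chi_rho, chi> = (1/|G|) sum_C |C| * chi_rho(C) * conj(chi(C)) with |G| = 6 for each irreducible chi in the table:
  <chi_rho, chi_1> = (1/6)[1*(5)*conj(1) + 2*(5)*conj(1) + 3*(1)*conj(1)]
      = (1/6)[(5) + (10) + (3)] = 18/6 = 3
  <chi_rho, chi_2> = (1/6)[1*(5)*conj(1) + 2*(5)*conj(1) + 3*(1)*conj(-1)]
      = (1/6)[(5) + (10) + (-3)] = 12/6 = 2
  <chi_rho, chi_3> = (1/6)[1*(5)*conj(2) + 2*(5)*conj(-1) + 3*(1)*conj(0)]
      = (1/6)[(10) + (-10) + (0)] = 0/6 = 0
Dimension check: dim(rho) = sum (mult * dim) = 3*1 + 2*1 + 0*2 = 5 = chi_rho(e) = 5.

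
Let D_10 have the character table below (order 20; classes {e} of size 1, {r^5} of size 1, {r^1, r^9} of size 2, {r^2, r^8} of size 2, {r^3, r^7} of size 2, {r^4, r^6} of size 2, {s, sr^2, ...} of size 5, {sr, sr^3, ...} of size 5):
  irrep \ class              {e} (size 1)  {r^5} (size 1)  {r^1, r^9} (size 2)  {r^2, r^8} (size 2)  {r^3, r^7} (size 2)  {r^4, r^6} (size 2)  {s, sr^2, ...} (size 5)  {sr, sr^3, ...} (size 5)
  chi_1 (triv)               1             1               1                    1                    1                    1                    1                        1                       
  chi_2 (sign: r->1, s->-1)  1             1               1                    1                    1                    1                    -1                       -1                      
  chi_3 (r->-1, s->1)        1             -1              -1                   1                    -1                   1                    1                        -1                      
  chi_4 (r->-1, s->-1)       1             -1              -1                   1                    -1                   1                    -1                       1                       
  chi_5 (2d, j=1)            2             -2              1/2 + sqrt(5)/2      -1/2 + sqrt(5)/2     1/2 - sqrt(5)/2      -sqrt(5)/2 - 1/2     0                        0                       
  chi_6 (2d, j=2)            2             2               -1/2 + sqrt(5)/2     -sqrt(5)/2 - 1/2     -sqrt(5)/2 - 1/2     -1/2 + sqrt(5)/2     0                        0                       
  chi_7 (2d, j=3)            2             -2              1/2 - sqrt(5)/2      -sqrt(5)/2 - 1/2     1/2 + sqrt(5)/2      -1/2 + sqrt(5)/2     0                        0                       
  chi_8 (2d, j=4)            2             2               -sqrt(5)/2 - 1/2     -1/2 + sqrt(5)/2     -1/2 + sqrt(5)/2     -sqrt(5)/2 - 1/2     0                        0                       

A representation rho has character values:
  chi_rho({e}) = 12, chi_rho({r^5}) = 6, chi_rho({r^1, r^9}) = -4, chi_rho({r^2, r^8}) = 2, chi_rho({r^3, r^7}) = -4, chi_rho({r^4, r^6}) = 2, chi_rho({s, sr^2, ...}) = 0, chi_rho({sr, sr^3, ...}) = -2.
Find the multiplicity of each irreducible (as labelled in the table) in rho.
Multiplicities: chi_1: 0, chi_2: 1, chi_3: 2, chi_4: 1, chi_5: 0, chi_6: 2, chi_7: 0, chi_8: 2.

Justification: Use <chi_rho, chi> = (1/|G|) sum_C |C| * chi_rho(C) * conj(chi(C)) with |G| = 20 for each irreducible chi in the table:
  <chi_rho, chi_1> = (1/20)[1*(12)*conj(1) + 1*(6)*conj(1) + 2*(-4)*conj(1) + 2*(2)*conj(1) + 2*(-4)*conj(1) + 2*(2)*conj(1) + 5*(0)*conj(1) + 5*(-2)*conj(1)]
      = (1/20)[(12) + (6) + (-8) + (4) + (-8) + (4) + (0) + (-10)] = 0/20 = 0
  <chi_rho, chi_2> = (1/20)[1*(12)*conj(1) + 1*(6)*conj(1) + 2*(-4)*conj(1) + 2*(2)*conj(1) + 2*(-4)*conj(1) + 2*(2)*conj(1) + 5*(0)*conj(-1) + 5*(-2)*conj(-1)]
      = (1/20)[(12) + (6) + (-8) + (4) + (-8) + (4) + (0) + (10)] = 20/20 = 1
  <chi_rho, chi_3> = (1/20)[1*(12)*conj(1) + 1*(6)*conj(-1) + 2*(-4)*conj(-1) + 2*(2)*conj(1) + 2*(-4)*conj(-1) + 2*(2)*conj(1) + 5*(0)*conj(1) + 5*(-2)*conj(-1)]
      = (1/20)[(12) + (-6) + (8) + (4) + (8) + (4) + (0) + (10)] = 40/20 = 2
  <chi_rho, chi_4> = (1/20)[1*(12)*conj(1) + 1*(6)*conj(-1) + 2*(-4)*conj(-1) + 2*(2)*conj(1) + 2*(-4)*conj(-1) + 2*(2)*conj(1) + 5*(0)*conj(-1) + 5*(-2)*conj(1)]
      = (1/20)[(12) + (-6) + (8) + (4) + (8) + (4) + (0) + (-10)] = 20/20 = 1
  <chi_rho, chi_5> = (1/20)[1*(12)*conj(2) + 1*(6)*conj(-2) + 2*(-4)*conj(1/2 + sqrt(5)/2) + 2*(2)*conj(-1/2 + sqrt(5)/2) + 2*(-4)*conj(1/2 - sqrt(5)/2) + 2*(2)*conj(-sqrt(5)/2 - 1/2) + 5*(0)*conj(0) + 5*(-2)*conj(0)]
      = (1/20)[(24) + (-12) + (-4*sqrt(5) - 4) + (-2 + 2*sqrt(5)) + (-4 + 4*sqrt(5)) + (-2*sqrt(5) - 2) + (0) + (0)] = 0/20 = 0
  <chi_rho, chi_6> = (1/20)[1*(12)*conj(2) + 1*(6)*conj(2) + 2*(-4)*conj(-1/2 + sqrt(5)/2) + 2*(2)*conj(-sqrt(5)/2 - 1/2) + 2*(-4)*conj(-sqrt(5)/2 - 1/2) + 2*(2)*conj(-1/2 + sqrt(5)/2) + 5*(0)*conj(0) + 5*(-2)*conj(0)]
      = (1/20)[(24) + (12) + (4 - 4*sqrt(5)) + (-2*sqrt(5) - 2) + (4 + 4*sqrt(5)) + (-2 + 2*sqrt(5)) + (0) + (0)] = 40/20 = 2
  <chi_rho, chi_7> = (1/20)[1*(12)*conj(2) + 1*(6)*conj(-2) + 2*(-4)*conj(1/2 - sqrt(5)/2) + 2*(2)*conj(-sqrt(5)/2 - 1/2) + 2*(-4)*conj(1/2 + sqrt(5)/2) + 2*(2)*conj(-1/2 + sqrt(5)/2) + 5*(0)*conj(0) + 5*(-2)*conj(0)]
      = (1/20)[(24) + (-12) + (-4 + 4*sqrt(5)) + (-2*sqrt(5) - 2) + (-4*sqrt(5) - 4) + (-2 + 2*sqrt(5)) + (0) + (0)] = 0/20 = 0
  <chi_rho, chi_8> = (1/20)[1*(12)*conj(2) + 1*(6)*conj(2) + 2*(-4)*conj(-sqrt(5)/2 - 1/2) + 2*(2)*conj(-1/2 + sqrt(5)/2) + 2*(-4)*conj(-1/2 + sqrt(5)/2) + 2*(2)*conj(-sqrt(5)/2 - 1/2) + 5*(0)*conj(0) + 5*(-2)*conj(0)]
      = (1/20)[(24) + (12) + (4 + 4*sqrt(5)) + (-2 + 2*sqrt(5)) + (4 - 4*sqrt(5)) + (-2*sqrt(5) - 2) + (0) + (0)] = 40/20 = 2
Dimension check: dim(rho) = sum (mult * dim) = 0*1 + 1*1 + 2*1 + 1*1 + 0*2 + 2*2 + 0*2 + 2*2 = 12 = chi_rho(e) = 12.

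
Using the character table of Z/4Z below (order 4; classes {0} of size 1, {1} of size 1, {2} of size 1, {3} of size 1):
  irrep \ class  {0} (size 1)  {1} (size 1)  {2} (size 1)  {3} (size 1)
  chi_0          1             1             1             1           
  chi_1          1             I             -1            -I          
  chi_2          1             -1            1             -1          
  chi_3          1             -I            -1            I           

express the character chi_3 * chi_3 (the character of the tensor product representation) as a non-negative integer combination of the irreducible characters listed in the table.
chi_3 tensor chi_3 = chi_2 (all other irreducibles have multiplicity 0).

Derivation: The character of a tensor product is the pointwise product (chi_3 * chi_3)(C) = chi_3(C) * chi_3(C):
  {0}: (1)*(1), {1}: (-I)*(-I), {2}: (-1)*(-1), {3}: (I)*(I)
so (chi_3 * chi_3) takes values
  {0} -> 1, {1} -> -1, {2} -> 1, {3} -> -1.
Now take the inner product of this character with each irreducible chi from the table, <chi_3*chi_3, chi> = (1/4) sum_C |C| (chi_3*chi_3)(C) conj(chi(C)):
  <chi_3*chi_3, chi_0> = (1/4)[1*(1)*conj(1) + 1*(-1)*conj(1) + 1*(1)*conj(1) + 1*(-1)*conj(1)]
      = (1/4)[(1) + (-1) + (1) + (-1)] = 0/4 = 0
  <chi_3*chi_3, chi_1> = (1/4)[1*(1)*conj(1) + 1*(-1)*conj(I) + 1*(1)*conj(-1) + 1*(-1)*conj(-I)]
      = (1/4)[(1) + (I) + (-1) + (-I)] = 0/4 = 0
  <chi_3*chi_3, chi_2> = (1/4)[1*(1)*conj(1) + 1*(-1)*conj(-1) + 1*(1)*conj(1) + 1*(-1)*conj(-1)]
      = (1/4)[(1) + (1) + (1) + (1)] = 4/4 = 1
  <chi_3*chi_3, chi_3> = (1/4)[1*(1)*conj(1) + 1*(-1)*conj(-I) + 1*(1)*conj(-1) + 1*(-1)*conj(I)]
      = (1/4)[(1) + (-I) + (-1) + (I)] = 0/4 = 0
(Exp terms are combined using exp(i*s)*conj(exp(i*t)) = exp(i*(s-t)), and sums of them are collapsed using the identity that for every m > 1 the m distinct m-th roots of unity sum to 0, e.g. 1 + exp(2*I*pi/3) + exp(-2*I*pi/3) = 0.)
Hence the multiplicities are chi_2: 1. Dimension check: dim(chi_3)*dim(chi_3) = 1*1 = 1 and sum (mult * dim) = 1*1 = 1.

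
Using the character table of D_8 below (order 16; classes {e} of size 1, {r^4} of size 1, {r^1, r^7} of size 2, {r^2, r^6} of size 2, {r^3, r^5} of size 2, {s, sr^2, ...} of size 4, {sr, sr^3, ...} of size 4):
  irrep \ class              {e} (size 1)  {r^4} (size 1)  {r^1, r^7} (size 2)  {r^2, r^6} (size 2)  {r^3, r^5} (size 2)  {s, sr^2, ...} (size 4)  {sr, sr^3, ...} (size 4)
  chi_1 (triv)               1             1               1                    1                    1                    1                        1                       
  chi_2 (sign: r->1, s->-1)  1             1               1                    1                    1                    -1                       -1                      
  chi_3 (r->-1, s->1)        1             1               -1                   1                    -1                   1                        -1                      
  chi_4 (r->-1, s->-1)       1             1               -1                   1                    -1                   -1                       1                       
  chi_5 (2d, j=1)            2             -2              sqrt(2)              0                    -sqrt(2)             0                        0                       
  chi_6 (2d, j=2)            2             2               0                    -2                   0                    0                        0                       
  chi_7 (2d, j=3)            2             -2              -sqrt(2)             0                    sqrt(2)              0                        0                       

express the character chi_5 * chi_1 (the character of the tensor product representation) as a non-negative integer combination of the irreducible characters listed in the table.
chi_5 tensor chi_1 = chi_5 (all other irreducibles have multiplicity 0).

Why: The character of a tensor product is the pointwise product (chi_5 * chi_1)(C) = chi_5(C) * chi_1(C):
  {e}: (2)*(1), {r^4}: (-2)*(1), {r^1, r^7}: (sqrt(2))*(1), {r^2, r^6}: (0)*(1), {r^3, r^5}: (-sqrt(2))*(1), {s, sr^2, ...}: (0)*(1), {sr, sr^3, ...}: (0)*(1)
so (chi_5 * chi_1) takes values
  {e} -> 2, {r^4} -> -2, {r^1, r^7} -> sqrt(2), {r^2, r^6} -> 0, {r^3, r^5} -> -sqrt(2), {s, sr^2, ...} -> 0, {sr, sr^3, ...} -> 0.
Now take the inner product of this character with each irreducible chi from the table, <chi_5*chi_1, chi> = (1/16) sum_C |C| (chi_5*chi_1)(C) conj(chi(C)):
  <chi_5*chi_1, chi_1> = (1/16)[1*(2)*conj(1) + 1*(-2)*conj(1) + 2*(sqrt(2))*conj(1) + 2*(0)*conj(1) + 2*(-sqrt(2))*conj(1) + 4*(0)*conj(1) + 4*(0)*conj(1)]
      = (1/16)[(2) + (-2) + (2*sqrt(2)) + (0) + (-2*sqrt(2)) + (0) + (0)] = 0/16 = 0
  <chi_5*chi_1, chi_2> = (1/16)[1*(2)*conj(1) + 1*(-2)*conj(1) + 2*(sqrt(2))*conj(1) + 2*(0)*conj(1) + 2*(-sqrt(2))*conj(1) + 4*(0)*conj(-1) + 4*(0)*conj(-1)]
      = (1/16)[(2) + (-2) + (2*sqrt(2)) + (0) + (-2*sqrt(2)) + (0) + (0)] = 0/16 = 0
  <chi_5*chi_1, chi_3> = (1/16)[1*(2)*conj(1) + 1*(-2)*conj(1) + 2*(sqrt(2))*conj(-1) + 2*(0)*conj(1) + 2*(-sqrt(2))*conj(-1) + 4*(0)*conj(1) + 4*(0)*conj(-1)]
      = (1/16)[(2) + (-2) + (-2*sqrt(2)) + (0) + (2*sqrt(2)) + (0) + (0)] = 0/16 = 0
  <chi_5*chi_1, chi_4> = (1/16)[1*(2)*conj(1) + 1*(-2)*conj(1) + 2*(sqrt(2))*conj(-1) + 2*(0)*conj(1) + 2*(-sqrt(2))*conj(-1) + 4*(0)*conj(-1) + 4*(0)*conj(1)]
      = (1/16)[(2) + (-2) + (-2*sqrt(2)) + (0) + (2*sqrt(2)) + (0) + (0)] = 0/16 = 0
  <chi_5*chi_1, chi_5> = (1/16)[1*(2)*conj(2) + 1*(-2)*conj(-2) + 2*(sqrt(2))*conj(sqrt(2)) + 2*(0)*conj(0) + 2*(-sqrt(2))*conj(-sqrt(2)) + 4*(0)*conj(0) + 4*(0)*conj(0)]
      = (1/16)[(4) + (4) + (4) + (0) + (4) + (0) + (0)] = 16/16 = 1
  <chi_5*chi_1, chi_6> = (1/16)[1*(2)*conj(2) + 1*(-2)*conj(2) + 2*(sqrt(2))*conj(0) + 2*(0)*conj(-2) + 2*(-sqrt(2))*conj(0) + 4*(0)*conj(0) + 4*(0)*conj(0)]
      = (1/16)[(4) + (-4) + (0) + (0) + (0) + (0) + (0)] = 0/16 = 0
  <chi_5*chi_1, chi_7> = (1/16)[1*(2)*conj(2) + 1*(-2)*conj(-2) + 2*(sqrt(2))*conj(-sqrt(2)) + 2*(0)*conj(0) + 2*(-sqrt(2))*conj(sqrt(2)) + 4*(0)*conj(0) + 4*(0)*conj(0)]
      = (1/16)[(4) + (4) + (-4) + (0) + (-4) + (0) + (0)] = 0/16 = 0
Hence the multiplicities are chi_5: 1. Dimension check: dim(chi_5)*dim(chi_1) = 2*1 = 2 and sum (mult * dim) = 1*2 = 2.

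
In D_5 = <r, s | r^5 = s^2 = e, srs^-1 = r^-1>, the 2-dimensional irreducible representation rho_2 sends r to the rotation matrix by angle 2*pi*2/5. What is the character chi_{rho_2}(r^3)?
chi_{rho_2}(r^3) = 2*cos(2*pi*2*3/5) = -1/2 + sqrt(5)/2

Details: rho_2(r^3) is rotation by angle 2*pi*2*3/5, whose trace is 2*cos(2*pi*2*3/5) = -1/2 + sqrt(5)/2.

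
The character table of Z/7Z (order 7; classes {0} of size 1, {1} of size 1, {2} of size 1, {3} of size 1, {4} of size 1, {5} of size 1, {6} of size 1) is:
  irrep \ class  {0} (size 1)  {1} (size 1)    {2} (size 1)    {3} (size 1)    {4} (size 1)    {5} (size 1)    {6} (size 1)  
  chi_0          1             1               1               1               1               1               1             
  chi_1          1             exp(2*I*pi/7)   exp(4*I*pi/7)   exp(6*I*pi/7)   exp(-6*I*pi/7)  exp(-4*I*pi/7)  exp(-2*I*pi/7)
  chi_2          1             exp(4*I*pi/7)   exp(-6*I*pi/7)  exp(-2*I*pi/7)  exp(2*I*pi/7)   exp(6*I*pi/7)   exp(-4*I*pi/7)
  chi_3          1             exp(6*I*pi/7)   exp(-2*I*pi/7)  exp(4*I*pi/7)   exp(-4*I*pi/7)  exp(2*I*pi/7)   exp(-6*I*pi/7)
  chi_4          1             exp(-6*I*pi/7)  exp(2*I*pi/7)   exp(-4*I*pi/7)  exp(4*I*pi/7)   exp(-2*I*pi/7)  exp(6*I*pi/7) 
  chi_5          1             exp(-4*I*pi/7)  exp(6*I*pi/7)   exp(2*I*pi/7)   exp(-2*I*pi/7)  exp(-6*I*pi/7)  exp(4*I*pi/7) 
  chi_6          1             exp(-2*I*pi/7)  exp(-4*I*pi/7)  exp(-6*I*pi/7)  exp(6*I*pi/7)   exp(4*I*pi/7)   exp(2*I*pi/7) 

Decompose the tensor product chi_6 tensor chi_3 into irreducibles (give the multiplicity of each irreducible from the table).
chi_6 tensor chi_3 = chi_2 (all other irreducibles have multiplicity 0).

Derivation: The character of a tensor product is the pointwise product (chi_6 * chi_3)(C) = chi_6(C) * chi_3(C):
  {0}: (1)*(1), {1}: (exp(-2*I*pi/7))*(exp(6*I*pi/7)), {2}: (exp(-4*I*pi/7))*(exp(-2*I*pi/7)), {3}: (exp(-6*I*pi/7))*(exp(4*I*pi/7)), {4}: (exp(6*I*pi/7))*(exp(-4*I*pi/7)), {5}: (exp(4*I*pi/7))*(exp(2*I*pi/7)), {6}: (exp(2*I*pi/7))*(exp(-6*I*pi/7))
so (chi_6 * chi_3) takes values
  {0} -> 1, {1} -> exp(4*I*pi/7), {2} -> exp(-6*I*pi/7), {3} -> exp(-2*I*pi/7), {4} -> exp(2*I*pi/7), {5} -> exp(6*I*pi/7), {6} -> exp(-4*I*pi/7).
Now take the inner product of this character with each irreducible chi from the table, <chi_6*chi_3, chi> = (1/7) sum_C |C| (chi_6*chi_3)(C) conj(chi(C)):
  <chi_6*chi_3, chi_0> = (1/7)[1*(1)*conj(1) + 1*(exp(4*I*pi/7))*conj(1) + 1*(exp(-6*I*pi/7))*conj(1) + 1*(exp(-2*I*pi/7))*conj(1) + 1*(exp(2*I*pi/7))*conj(1) + 1*(exp(6*I*pi/7))*conj(1) + 1*(exp(-4*I*pi/7))*conj(1)]
      = (1/7)[(1) + (exp(4*I*pi/7)) + (exp(-6*I*pi/7)) + (exp(-2*I*pi/7)) + (exp(2*I*pi/7)) + (exp(6*I*pi/7)) + (exp(-4*I*pi/7))] = 0/7 = 0
  <chi_6*chi_3, chi_1> = (1/7)[1*(1)*conj(1) + 1*(exp(4*I*pi/7))*conj(exp(2*I*pi/7)) + 1*(exp(-6*I*pi/7))*conj(exp(4*I*pi/7)) + 1*(exp(-2*I*pi/7))*conj(exp(6*I*pi/7)) + 1*(exp(2*I*pi/7))*conj(exp(-6*I*pi/7)) + 1*(exp(6*I*pi/7))*conj(exp(-4*I*pi/7)) + 1*(exp(-4*I*pi/7))*conj(exp(-2*I*pi/7))]
      = (1/7)[(1) + (exp(2*I*pi/7)) + (exp(4*I*pi/7)) + (exp(6*I*pi/7)) + (exp(-6*I*pi/7)) + (exp(-4*I*pi/7)) + (exp(-2*I*pi/7))] = 0/7 = 0
  <chi_6*chi_3, chi_2> = (1/7)[1*(1)*conj(1) + 1*(exp(4*I*pi/7))*conj(exp(4*I*pi/7)) + 1*(exp(-6*I*pi/7))*conj(exp(-6*I*pi/7)) + 1*(exp(-2*I*pi/7))*conj(exp(-2*I*pi/7)) + 1*(exp(2*I*pi/7))*conj(exp(2*I*pi/7)) + 1*(exp(6*I*pi/7))*conj(exp(6*I*pi/7)) + 1*(exp(-4*I*pi/7))*conj(exp(-4*I*pi/7))]
      = (1/7)[(1) + (1) + (1) + (1) + (1) + (1) + (1)] = 7/7 = 1
  <chi_6*chi_3, chi_3> = (1/7)[1*(1)*conj(1) + 1*(exp(4*I*pi/7))*conj(exp(6*I*pi/7)) + 1*(exp(-6*I*pi/7))*conj(exp(-2*I*pi/7)) + 1*(exp(-2*I*pi/7))*conj(exp(4*I*pi/7)) + 1*(exp(2*I*pi/7))*conj(exp(-4*I*pi/7)) + 1*(exp(6*I*pi/7))*conj(exp(2*I*pi/7)) + 1*(exp(-4*I*pi/7))*conj(exp(-6*I*pi/7))]
      = (1/7)[(1) + (exp(-2*I*pi/7)) + (exp(-4*I*pi/7)) + (exp(-6*I*pi/7)) + (exp(6*I*pi/7)) + (exp(4*I*pi/7)) + (exp(2*I*pi/7))] = 0/7 = 0
  <chi_6*chi_3, chi_4> = (1/7)[1*(1)*conj(1) + 1*(exp(4*I*pi/7))*conj(exp(-6*I*pi/7)) + 1*(exp(-6*I*pi/7))*conj(exp(2*I*pi/7)) + 1*(exp(-2*I*pi/7))*conj(exp(-4*I*pi/7)) + 1*(exp(2*I*pi/7))*conj(exp(4*I*pi/7)) + 1*(exp(6*I*pi/7))*conj(exp(-2*I*pi/7)) + 1*(exp(-4*I*pi/7))*conj(exp(6*I*pi/7))]
      = (1/7)[(1) + (exp(-4*I*pi/7)) + (exp(6*I*pi/7)) + (exp(2*I*pi/7)) + (exp(-2*I*pi/7)) + (exp(-6*I*pi/7)) + (exp(4*I*pi/7))] = 0/7 = 0
  <chi_6*chi_3, chi_5> = (1/7)[1*(1)*conj(1) + 1*(exp(4*I*pi/7))*conj(exp(-4*I*pi/7)) + 1*(exp(-6*I*pi/7))*conj(exp(6*I*pi/7)) + 1*(exp(-2*I*pi/7))*conj(exp(2*I*pi/7)) + 1*(exp(2*I*pi/7))*conj(exp(-2*I*pi/7)) + 1*(exp(6*I*pi/7))*conj(exp(-6*I*pi/7)) + 1*(exp(-4*I*pi/7))*conj(exp(4*I*pi/7))]
      = (1/7)[(1) + (exp(-6*I*pi/7)) + (exp(2*I*pi/7)) + (exp(-4*I*pi/7)) + (exp(4*I*pi/7)) + (exp(-2*I*pi/7)) + (exp(6*I*pi/7))] = 0/7 = 0
  <chi_6*chi_3, chi_6> = (1/7)[1*(1)*conj(1) + 1*(exp(4*I*pi/7))*conj(exp(-2*I*pi/7)) + 1*(exp(-6*I*pi/7))*conj(exp(-4*I*pi/7)) + 1*(exp(-2*I*pi/7))*conj(exp(-6*I*pi/7)) + 1*(exp(2*I*pi/7))*conj(exp(6*I*pi/7)) + 1*(exp(6*I*pi/7))*conj(exp(4*I*pi/7)) + 1*(exp(-4*I*pi/7))*conj(exp(2*I*pi/7))]
      = (1/7)[(1) + (exp(6*I*pi/7)) + (exp(-2*I*pi/7)) + (exp(4*I*pi/7)) + (exp(-4*I*pi/7)) + (exp(2*I*pi/7)) + (exp(-6*I*pi/7))] = 0/7 = 0
(Exp terms are combined using exp(i*s)*conj(exp(i*t)) = exp(i*(s-t)), and sums of them are collapsed using the identity that for every m > 1 the m distinct m-th roots of unity sum to 0, e.g. 1 + exp(2*I*pi/3) + exp(-2*I*pi/3) = 0.)
Hence the multiplicities are chi_2: 1. Dimension check: dim(chi_6)*dim(chi_3) = 1*1 = 1 and sum (mult * dim) = 1*1 = 1.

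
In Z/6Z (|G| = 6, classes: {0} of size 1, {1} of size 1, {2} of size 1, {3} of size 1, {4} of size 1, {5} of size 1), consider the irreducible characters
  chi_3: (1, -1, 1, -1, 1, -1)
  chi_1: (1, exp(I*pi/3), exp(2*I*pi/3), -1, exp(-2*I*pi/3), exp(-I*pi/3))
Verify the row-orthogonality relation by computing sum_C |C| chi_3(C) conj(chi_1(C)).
Sum = 0; so <chi_3, chi_1> = 0 (distinct irreducibles are orthogonal).

Argument: Compute term by term over conjugacy classes (|C| * chi_3(C) * conj(chi_1(C))):
  1*(1)*conj(1) + 1*(-1)*conj(exp(I*pi/3)) + 1*(1)*conj(exp(2*I*pi/3)) + 1*(-1)*conj(-1) + 1*(1)*conj(exp(-2*I*pi/3)) + 1*(-1)*conj(exp(-I*pi/3))
  = (1) + (-exp(-I*pi/3)) + (exp(-2*I*pi/3)) + (1) + (exp(2*I*pi/3)) + (-exp(I*pi/3))
  = 0.
(Exp terms are combined using exp(i*s)*conj(exp(i*t)) = exp(i*(s-t)), and sums of them are collapsed using the identity that for every m > 1 the m distinct m-th roots of unity sum to 0, e.g. 1 + exp(2*I*pi/3) + exp(-2*I*pi/3) = 0.)
Dividing by |G| = 6 gives 0/6 = 0, matching the row-orthogonality relation <chi_3, chi_1> = [chi_3 = chi_1].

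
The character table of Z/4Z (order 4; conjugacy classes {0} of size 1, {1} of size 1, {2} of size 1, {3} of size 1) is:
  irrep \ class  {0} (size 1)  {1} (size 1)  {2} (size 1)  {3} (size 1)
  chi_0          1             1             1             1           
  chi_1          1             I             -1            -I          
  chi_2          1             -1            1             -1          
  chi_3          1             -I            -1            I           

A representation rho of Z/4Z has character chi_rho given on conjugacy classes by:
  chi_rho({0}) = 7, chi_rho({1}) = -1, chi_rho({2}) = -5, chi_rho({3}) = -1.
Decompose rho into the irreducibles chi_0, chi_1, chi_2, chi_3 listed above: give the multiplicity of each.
Multiplicities: chi_0: 0, chi_1: 3, chi_2: 1, chi_3: 3.

Why: Use <chi_rho, chi> = (1/|G|) sum_C |C| * chi_rho(C) * conj(chi(C)) with |G| = 4 for each irreducible chi in the table:
  <chi_rho, chi_0> = (1/4)[1*(7)*conj(1) + 1*(-1)*conj(1) + 1*(-5)*conj(1) + 1*(-1)*conj(1)]
      = (1/4)[(7) + (-1) + (-5) + (-1)] = 0/4 = 0
  <chi_rho, chi_1> = (1/4)[1*(7)*conj(1) + 1*(-1)*conj(I) + 1*(-5)*conj(-1) + 1*(-1)*conj(-I)]
      = (1/4)[(7) + (I) + (5) + (-I)] = 12/4 = 3
  <chi_rho, chi_2> = (1/4)[1*(7)*conj(1) + 1*(-1)*conj(-1) + 1*(-5)*conj(1) + 1*(-1)*conj(-1)]
      = (1/4)[(7) + (1) + (-5) + (1)] = 4/4 = 1
  <chi_rho, chi_3> = (1/4)[1*(7)*conj(1) + 1*(-1)*conj(-I) + 1*(-5)*conj(-1) + 1*(-1)*conj(I)]
      = (1/4)[(7) + (-I) + (5) + (I)] = 12/4 = 3
(Exp terms are combined using exp(i*s)*conj(exp(i*t)) = exp(i*(s-t)), and sums of them are collapsed using the identity that for every m > 1 the m distinct m-th roots of unity sum to 0, e.g. 1 + exp(2*I*pi/3) + exp(-2*I*pi/3) = 0.)
Dimension check: dim(rho) = sum (mult * dim) = 0*1 + 3*1 + 1*1 + 3*1 = 7 = chi_rho(e) = 7.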